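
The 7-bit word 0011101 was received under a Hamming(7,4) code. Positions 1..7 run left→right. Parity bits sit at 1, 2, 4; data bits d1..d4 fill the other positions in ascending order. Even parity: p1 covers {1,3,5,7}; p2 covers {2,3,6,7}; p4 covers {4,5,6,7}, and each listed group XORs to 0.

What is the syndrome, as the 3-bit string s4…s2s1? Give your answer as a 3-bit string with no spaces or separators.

s1 (pos 1,3,5,7): 0⊕1⊕1⊕1 = 1
s2 (pos 2,3,6,7): 0⊕1⊕0⊕1 = 0
s4 (pos 4,5,6,7): 1⊕1⊕0⊕1 = 1
Syndrome s4…s1 = 101 → error at position 5.

101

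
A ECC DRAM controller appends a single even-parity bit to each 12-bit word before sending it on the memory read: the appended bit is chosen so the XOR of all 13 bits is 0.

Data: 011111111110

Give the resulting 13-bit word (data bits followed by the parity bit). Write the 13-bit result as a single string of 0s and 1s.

0111111111100

XOR of the 12 data bits: 0⊕1⊕1⊕1⊕1⊕1⊕1⊕1⊕1⊕1⊕1⊕0 = 0
Parity bit = 0 (so all 13 bits XOR to 0).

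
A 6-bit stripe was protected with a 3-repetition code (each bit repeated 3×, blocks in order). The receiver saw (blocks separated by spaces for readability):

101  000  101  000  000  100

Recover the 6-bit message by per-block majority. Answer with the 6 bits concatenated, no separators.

Block 1 (101): 2 ones → 1
Block 2 (000): 0 ones → 0
Block 3 (101): 2 ones → 1
Block 4 (000): 0 ones → 0
Block 5 (000): 0 ones → 0
Block 6 (100): 1 one → 0

101000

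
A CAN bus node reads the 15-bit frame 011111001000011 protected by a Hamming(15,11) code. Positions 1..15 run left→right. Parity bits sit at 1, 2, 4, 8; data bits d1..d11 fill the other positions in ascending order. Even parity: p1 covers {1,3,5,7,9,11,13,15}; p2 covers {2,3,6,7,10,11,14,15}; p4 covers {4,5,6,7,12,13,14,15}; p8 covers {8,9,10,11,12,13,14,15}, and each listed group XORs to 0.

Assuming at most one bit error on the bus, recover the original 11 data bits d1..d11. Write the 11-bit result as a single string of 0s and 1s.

s1 (pos 1,3,5,7,9,11,13,15): 0⊕1⊕1⊕0⊕1⊕0⊕0⊕1 = 0
s2 (pos 2,3,6,7,10,11,14,15): 1⊕1⊕1⊕0⊕0⊕0⊕1⊕1 = 1
s4 (pos 4,5,6,7,12,13,14,15): 1⊕1⊕1⊕0⊕0⊕0⊕1⊕1 = 1
s8 (pos 8,9,10,11,12,13,14,15): 0⊕1⊕0⊕0⊕0⊕0⊕1⊕1 = 1
Syndrome s8…s1 = 1110 → error at position 14.
Flip position 14: 011111001000011 → 011111001000001
Read data bits from positions 3,5,6,7,9,10,11,12,13,14,15: 11101000001

11101000001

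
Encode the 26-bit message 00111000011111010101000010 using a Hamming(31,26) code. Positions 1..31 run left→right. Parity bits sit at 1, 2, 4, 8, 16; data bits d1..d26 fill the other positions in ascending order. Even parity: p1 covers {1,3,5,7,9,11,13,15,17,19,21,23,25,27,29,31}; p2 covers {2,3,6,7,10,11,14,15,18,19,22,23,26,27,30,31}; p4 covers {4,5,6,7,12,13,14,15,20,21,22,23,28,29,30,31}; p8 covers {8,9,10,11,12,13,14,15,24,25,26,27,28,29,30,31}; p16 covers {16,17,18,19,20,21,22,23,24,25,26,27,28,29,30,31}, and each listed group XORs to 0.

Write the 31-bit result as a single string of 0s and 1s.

0001011110000111111010101000010

Place data at non-parity positions: p1 p2 0 p4 0 1 1 p8 1 0 0 0 0 1 1 p16 1 1 1 0 1 0 1 0 1 0 0 0 0 1 0
p1 (pos 1,3,5,7,9,11,13,15,17,19,21,23,25,27,29,31): XOR of data positions = 0⊕0⊕1⊕1⊕0⊕0⊕1⊕1⊕1⊕1⊕1⊕1⊕0⊕0⊕0 = 0
p2 (pos 2,3,6,7,10,11,14,15,18,19,22,23,26,27,30,31): XOR of data positions = 0⊕1⊕1⊕0⊕0⊕1⊕1⊕1⊕1⊕0⊕1⊕0⊕0⊕1⊕0 = 0
p4 (pos 4,5,6,7,12,13,14,15,20,21,22,23,28,29,30,31): XOR of data positions = 0⊕1⊕1⊕0⊕0⊕1⊕1⊕0⊕1⊕0⊕1⊕0⊕0⊕1⊕0 = 1
p8 (pos 8,9,10,11,12,13,14,15,24,25,26,27,28,29,30,31): XOR of data positions = 1⊕0⊕0⊕0⊕0⊕1⊕1⊕0⊕1⊕0⊕0⊕0⊕0⊕1⊕0 = 1
p16 (pos 16,17,18,19,20,21,22,23,24,25,26,27,28,29,30,31): XOR of data positions = 1⊕1⊕1⊕0⊕1⊕0⊕1⊕0⊕1⊕0⊕0⊕0⊕0⊕1⊕0 = 1
Codeword: 0001011110000111111010101000010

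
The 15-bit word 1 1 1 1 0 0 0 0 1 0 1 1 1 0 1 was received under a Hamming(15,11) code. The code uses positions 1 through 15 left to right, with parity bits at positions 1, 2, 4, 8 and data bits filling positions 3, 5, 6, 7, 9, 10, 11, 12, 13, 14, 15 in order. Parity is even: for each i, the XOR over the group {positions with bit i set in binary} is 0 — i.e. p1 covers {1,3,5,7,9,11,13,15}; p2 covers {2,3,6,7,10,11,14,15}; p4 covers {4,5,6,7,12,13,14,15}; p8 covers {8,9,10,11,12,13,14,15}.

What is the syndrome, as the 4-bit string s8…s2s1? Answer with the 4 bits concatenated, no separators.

s1 (pos 1,3,5,7,9,11,13,15): 1⊕1⊕0⊕0⊕1⊕1⊕1⊕1 = 0
s2 (pos 2,3,6,7,10,11,14,15): 1⊕1⊕0⊕0⊕0⊕1⊕0⊕1 = 0
s4 (pos 4,5,6,7,12,13,14,15): 1⊕0⊕0⊕0⊕1⊕1⊕0⊕1 = 0
s8 (pos 8,9,10,11,12,13,14,15): 0⊕1⊕0⊕1⊕1⊕1⊕0⊕1 = 1
Syndrome s8…s1 = 1000 → error at position 8.

1000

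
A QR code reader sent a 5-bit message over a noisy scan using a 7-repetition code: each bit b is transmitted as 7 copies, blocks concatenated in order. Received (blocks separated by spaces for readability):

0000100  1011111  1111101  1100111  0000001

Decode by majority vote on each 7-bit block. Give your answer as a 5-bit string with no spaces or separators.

01110

Block 1 (0000100): 1 one → 0
Block 2 (1011111): 6 ones → 1
Block 3 (1111101): 6 ones → 1
Block 4 (1100111): 5 ones → 1
Block 5 (0000001): 1 one → 0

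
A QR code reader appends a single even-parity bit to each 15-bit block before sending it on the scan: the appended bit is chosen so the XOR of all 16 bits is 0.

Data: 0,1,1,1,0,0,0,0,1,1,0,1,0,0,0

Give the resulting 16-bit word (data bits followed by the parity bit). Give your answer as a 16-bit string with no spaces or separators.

XOR of the 15 data bits: 0⊕1⊕1⊕1⊕0⊕0⊕0⊕0⊕1⊕1⊕0⊕1⊕0⊕0⊕0 = 0
Parity bit = 0 (so all 16 bits XOR to 0).

0111000011010000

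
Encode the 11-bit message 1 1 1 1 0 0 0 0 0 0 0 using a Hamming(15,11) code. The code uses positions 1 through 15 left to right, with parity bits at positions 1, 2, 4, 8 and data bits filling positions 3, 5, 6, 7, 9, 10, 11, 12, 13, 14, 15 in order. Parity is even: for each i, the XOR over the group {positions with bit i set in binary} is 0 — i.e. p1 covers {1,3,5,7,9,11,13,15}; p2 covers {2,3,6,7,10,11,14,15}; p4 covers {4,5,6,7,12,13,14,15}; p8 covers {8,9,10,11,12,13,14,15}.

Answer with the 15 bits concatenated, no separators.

Place data at non-parity positions: p1 p2 1 p4 1 1 1 p8 0 0 0 0 0 0 0
p1 (pos 1,3,5,7,9,11,13,15): XOR of data positions = 1⊕1⊕1⊕0⊕0⊕0⊕0 = 1
p2 (pos 2,3,6,7,10,11,14,15): XOR of data positions = 1⊕1⊕1⊕0⊕0⊕0⊕0 = 1
p4 (pos 4,5,6,7,12,13,14,15): XOR of data positions = 1⊕1⊕1⊕0⊕0⊕0⊕0 = 1
p8 (pos 8,9,10,11,12,13,14,15): XOR of data positions = 0⊕0⊕0⊕0⊕0⊕0⊕0 = 0
Codeword: 111111100000000

111111100000000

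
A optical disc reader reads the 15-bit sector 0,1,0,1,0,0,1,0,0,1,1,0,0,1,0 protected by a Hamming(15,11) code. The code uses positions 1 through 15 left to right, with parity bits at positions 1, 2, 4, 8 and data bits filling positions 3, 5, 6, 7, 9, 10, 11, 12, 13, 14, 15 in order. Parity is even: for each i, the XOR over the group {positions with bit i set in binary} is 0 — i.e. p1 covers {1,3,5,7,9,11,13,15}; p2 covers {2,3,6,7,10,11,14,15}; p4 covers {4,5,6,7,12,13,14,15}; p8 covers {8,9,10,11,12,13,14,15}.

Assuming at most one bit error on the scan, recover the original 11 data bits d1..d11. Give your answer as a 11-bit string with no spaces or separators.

s1 (pos 1,3,5,7,9,11,13,15): 0⊕0⊕0⊕1⊕0⊕1⊕0⊕0 = 0
s2 (pos 2,3,6,7,10,11,14,15): 1⊕0⊕0⊕1⊕1⊕1⊕1⊕0 = 1
s4 (pos 4,5,6,7,12,13,14,15): 1⊕0⊕0⊕1⊕0⊕0⊕1⊕0 = 1
s8 (pos 8,9,10,11,12,13,14,15): 0⊕0⊕1⊕1⊕0⊕0⊕1⊕0 = 1
Syndrome s8…s1 = 1110 → error at position 14.
Flip position 14: 010100100110010 → 010100100110000
Read data bits from positions 3,5,6,7,9,10,11,12,13,14,15: 00010110000

00010110000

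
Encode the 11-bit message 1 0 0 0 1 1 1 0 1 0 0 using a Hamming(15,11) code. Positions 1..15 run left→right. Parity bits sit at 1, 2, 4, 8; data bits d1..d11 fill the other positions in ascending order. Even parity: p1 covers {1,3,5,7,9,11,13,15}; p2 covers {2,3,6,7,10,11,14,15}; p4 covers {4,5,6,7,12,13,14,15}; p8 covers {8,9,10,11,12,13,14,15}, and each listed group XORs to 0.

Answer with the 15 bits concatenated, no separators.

Place data at non-parity positions: p1 p2 1 p4 0 0 0 p8 1 1 1 0 1 0 0
p1 (pos 1,3,5,7,9,11,13,15): XOR of data positions = 1⊕0⊕0⊕1⊕1⊕1⊕0 = 0
p2 (pos 2,3,6,7,10,11,14,15): XOR of data positions = 1⊕0⊕0⊕1⊕1⊕0⊕0 = 1
p4 (pos 4,5,6,7,12,13,14,15): XOR of data positions = 0⊕0⊕0⊕0⊕1⊕0⊕0 = 1
p8 (pos 8,9,10,11,12,13,14,15): XOR of data positions = 1⊕1⊕1⊕0⊕1⊕0⊕0 = 0
Codeword: 011100001110100

011100001110100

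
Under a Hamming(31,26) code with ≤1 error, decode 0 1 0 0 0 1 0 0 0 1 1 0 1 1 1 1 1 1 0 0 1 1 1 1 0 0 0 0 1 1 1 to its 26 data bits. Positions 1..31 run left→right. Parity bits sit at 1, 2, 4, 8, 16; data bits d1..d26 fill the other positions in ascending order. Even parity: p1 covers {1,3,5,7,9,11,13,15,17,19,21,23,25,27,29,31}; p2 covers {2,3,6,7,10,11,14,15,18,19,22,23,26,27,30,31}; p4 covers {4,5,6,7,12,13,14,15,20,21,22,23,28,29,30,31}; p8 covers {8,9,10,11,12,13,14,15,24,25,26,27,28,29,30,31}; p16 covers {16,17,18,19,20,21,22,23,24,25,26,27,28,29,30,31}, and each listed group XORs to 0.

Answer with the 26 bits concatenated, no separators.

00100010111110011110000111

s1 (pos 1,3,5,7,9,11,13,15,17,19,21,23,25,27,29,31): 0⊕0⊕0⊕0⊕0⊕1⊕1⊕1⊕1⊕0⊕1⊕1⊕0⊕0⊕1⊕1 = 0
s2 (pos 2,3,6,7,10,11,14,15,18,19,22,23,26,27,30,31): 1⊕0⊕1⊕0⊕1⊕1⊕1⊕1⊕1⊕0⊕1⊕1⊕0⊕0⊕1⊕1 = 1
s4 (pos 4,5,6,7,12,13,14,15,20,21,22,23,28,29,30,31): 0⊕0⊕1⊕0⊕0⊕1⊕1⊕1⊕0⊕1⊕1⊕1⊕0⊕1⊕1⊕1 = 0
s8 (pos 8,9,10,11,12,13,14,15,24,25,26,27,28,29,30,31): 0⊕0⊕1⊕1⊕0⊕1⊕1⊕1⊕1⊕0⊕0⊕0⊕0⊕1⊕1⊕1 = 1
s16 (pos 16,17,18,19,20,21,22,23,24,25,26,27,28,29,30,31): 1⊕1⊕1⊕0⊕0⊕1⊕1⊕1⊕1⊕0⊕0⊕0⊕0⊕1⊕1⊕1 = 0
Syndrome s16…s1 = 01010 → error at position 10.
Flip position 10: 0100010001101111110011110000111 → 0100010000101111110011110000111
Read data bits from positions 3,5,6,7,9,10,11,12,13,14,15,17,18,19,20,21,22,23,24,25,26,27,28,29,30,31: 00100010111110011110000111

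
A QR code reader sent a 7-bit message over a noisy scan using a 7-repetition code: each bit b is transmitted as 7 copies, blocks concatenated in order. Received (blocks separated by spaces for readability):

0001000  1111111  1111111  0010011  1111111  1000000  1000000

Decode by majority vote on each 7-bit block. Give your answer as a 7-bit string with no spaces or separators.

0110100

Block 1 (0001000): 1 one → 0
Block 2 (1111111): 7 ones → 1
Block 3 (1111111): 7 ones → 1
Block 4 (0010011): 3 ones → 0
Block 5 (1111111): 7 ones → 1
Block 6 (1000000): 1 one → 0
Block 7 (1000000): 1 one → 0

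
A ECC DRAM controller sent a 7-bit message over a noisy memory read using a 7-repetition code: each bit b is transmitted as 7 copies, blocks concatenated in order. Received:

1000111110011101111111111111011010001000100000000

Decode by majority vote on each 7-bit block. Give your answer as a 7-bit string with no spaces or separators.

1111000

Block 1 (1000111): 4 ones → 1
Block 2 (1100111): 5 ones → 1
Block 3 (0111111): 6 ones → 1
Block 4 (1111111): 7 ones → 1
Block 5 (0110100): 3 ones → 0
Block 6 (0100010): 2 ones → 0
Block 7 (0000000): 0 ones → 0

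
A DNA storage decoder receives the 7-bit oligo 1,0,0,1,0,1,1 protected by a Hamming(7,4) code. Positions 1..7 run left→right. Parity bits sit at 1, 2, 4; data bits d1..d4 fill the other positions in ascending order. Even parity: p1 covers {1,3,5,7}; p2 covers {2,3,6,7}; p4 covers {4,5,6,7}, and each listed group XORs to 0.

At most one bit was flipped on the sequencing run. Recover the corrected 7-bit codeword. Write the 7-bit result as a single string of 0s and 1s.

s1 (pos 1,3,5,7): 1⊕0⊕0⊕1 = 0
s2 (pos 2,3,6,7): 0⊕0⊕1⊕1 = 0
s4 (pos 4,5,6,7): 1⊕0⊕1⊕1 = 1
Syndrome s4…s1 = 100 → error at position 4.
Flip position 4: 1001011 → 1000011

1000011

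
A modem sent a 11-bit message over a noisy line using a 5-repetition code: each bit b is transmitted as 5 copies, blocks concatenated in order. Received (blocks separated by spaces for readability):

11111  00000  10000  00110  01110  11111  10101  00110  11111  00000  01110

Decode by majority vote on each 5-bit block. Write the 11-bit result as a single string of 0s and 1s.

10001110101

Block 1 (11111): 5 ones → 1
Block 2 (00000): 0 ones → 0
Block 3 (10000): 1 one → 0
Block 4 (00110): 2 ones → 0
Block 5 (01110): 3 ones → 1
Block 6 (11111): 5 ones → 1
Block 7 (10101): 3 ones → 1
Block 8 (00110): 2 ones → 0
Block 9 (11111): 5 ones → 1
Block 10 (00000): 0 ones → 0
Block 11 (01110): 3 ones → 1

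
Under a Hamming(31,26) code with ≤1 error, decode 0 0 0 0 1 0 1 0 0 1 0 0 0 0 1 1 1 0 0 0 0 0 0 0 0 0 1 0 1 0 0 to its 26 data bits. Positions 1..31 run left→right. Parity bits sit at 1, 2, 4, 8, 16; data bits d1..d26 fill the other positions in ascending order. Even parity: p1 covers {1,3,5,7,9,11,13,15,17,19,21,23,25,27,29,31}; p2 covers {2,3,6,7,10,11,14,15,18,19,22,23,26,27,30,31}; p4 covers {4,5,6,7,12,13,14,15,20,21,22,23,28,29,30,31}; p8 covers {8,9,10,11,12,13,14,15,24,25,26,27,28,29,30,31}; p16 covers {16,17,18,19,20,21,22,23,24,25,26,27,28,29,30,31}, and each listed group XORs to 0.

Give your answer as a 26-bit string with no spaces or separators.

s1 (pos 1,3,5,7,9,11,13,15,17,19,21,23,25,27,29,31): 0⊕0⊕1⊕1⊕0⊕0⊕0⊕1⊕1⊕0⊕0⊕0⊕0⊕1⊕1⊕0 = 0
s2 (pos 2,3,6,7,10,11,14,15,18,19,22,23,26,27,30,31): 0⊕0⊕0⊕1⊕1⊕0⊕0⊕1⊕0⊕0⊕0⊕0⊕0⊕1⊕0⊕0 = 0
s4 (pos 4,5,6,7,12,13,14,15,20,21,22,23,28,29,30,31): 0⊕1⊕0⊕1⊕0⊕0⊕0⊕1⊕0⊕0⊕0⊕0⊕0⊕1⊕0⊕0 = 0
s8 (pos 8,9,10,11,12,13,14,15,24,25,26,27,28,29,30,31): 0⊕0⊕1⊕0⊕0⊕0⊕0⊕1⊕0⊕0⊕0⊕1⊕0⊕1⊕0⊕0 = 0
s16 (pos 16,17,18,19,20,21,22,23,24,25,26,27,28,29,30,31): 1⊕1⊕0⊕0⊕0⊕0⊕0⊕0⊕0⊕0⊕0⊕1⊕0⊕1⊕0⊕0 = 0
Syndrome s16…s1 = 00000 → no error.
Read data bits from positions 3,5,6,7,9,10,11,12,13,14,15,17,18,19,20,21,22,23,24,25,26,27,28,29,30,31: 01010100001100000000010100

01010100001100000000010100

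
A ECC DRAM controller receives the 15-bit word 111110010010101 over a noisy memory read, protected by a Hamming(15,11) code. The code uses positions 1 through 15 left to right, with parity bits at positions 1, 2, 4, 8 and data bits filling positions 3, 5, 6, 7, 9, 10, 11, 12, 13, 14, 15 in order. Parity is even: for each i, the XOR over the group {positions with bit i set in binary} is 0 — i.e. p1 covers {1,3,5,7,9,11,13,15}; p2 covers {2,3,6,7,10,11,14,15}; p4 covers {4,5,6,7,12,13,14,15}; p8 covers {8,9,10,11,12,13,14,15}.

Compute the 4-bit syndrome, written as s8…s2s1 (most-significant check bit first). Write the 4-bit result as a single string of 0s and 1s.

0000

s1 (pos 1,3,5,7,9,11,13,15): 1⊕1⊕1⊕0⊕0⊕1⊕1⊕1 = 0
s2 (pos 2,3,6,7,10,11,14,15): 1⊕1⊕0⊕0⊕0⊕1⊕0⊕1 = 0
s4 (pos 4,5,6,7,12,13,14,15): 1⊕1⊕0⊕0⊕0⊕1⊕0⊕1 = 0
s8 (pos 8,9,10,11,12,13,14,15): 1⊕0⊕0⊕1⊕0⊕1⊕0⊕1 = 0
Syndrome s8…s1 = 0000 → no error.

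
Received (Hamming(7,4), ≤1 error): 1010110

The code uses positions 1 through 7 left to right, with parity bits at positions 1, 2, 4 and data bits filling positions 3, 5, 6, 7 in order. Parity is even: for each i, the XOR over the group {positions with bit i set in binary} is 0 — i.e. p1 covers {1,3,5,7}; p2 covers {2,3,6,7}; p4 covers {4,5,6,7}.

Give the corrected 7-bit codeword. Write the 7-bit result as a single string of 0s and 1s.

0010110

s1 (pos 1,3,5,7): 1⊕1⊕1⊕0 = 1
s2 (pos 2,3,6,7): 0⊕1⊕1⊕0 = 0
s4 (pos 4,5,6,7): 0⊕1⊕1⊕0 = 0
Syndrome s4…s1 = 001 → error at position 1.
Flip position 1: 1010110 → 0010110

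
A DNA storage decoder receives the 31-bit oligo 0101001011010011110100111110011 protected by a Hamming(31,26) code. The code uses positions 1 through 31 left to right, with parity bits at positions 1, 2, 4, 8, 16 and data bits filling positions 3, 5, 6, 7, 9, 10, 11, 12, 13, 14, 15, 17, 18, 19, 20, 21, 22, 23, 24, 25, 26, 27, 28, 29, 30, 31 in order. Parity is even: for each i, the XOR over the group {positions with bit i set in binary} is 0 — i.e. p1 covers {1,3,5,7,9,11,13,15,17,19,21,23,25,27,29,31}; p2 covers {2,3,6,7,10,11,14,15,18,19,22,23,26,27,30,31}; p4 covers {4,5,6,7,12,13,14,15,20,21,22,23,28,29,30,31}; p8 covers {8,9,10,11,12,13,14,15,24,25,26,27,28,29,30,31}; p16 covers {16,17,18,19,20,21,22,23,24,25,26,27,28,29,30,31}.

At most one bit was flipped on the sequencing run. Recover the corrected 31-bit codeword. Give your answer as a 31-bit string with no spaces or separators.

s1 (pos 1,3,5,7,9,11,13,15,17,19,21,23,25,27,29,31): 0⊕0⊕0⊕1⊕1⊕0⊕0⊕1⊕1⊕0⊕0⊕1⊕1⊕1⊕0⊕1 = 0
s2 (pos 2,3,6,7,10,11,14,15,18,19,22,23,26,27,30,31): 1⊕0⊕0⊕1⊕1⊕0⊕0⊕1⊕1⊕0⊕0⊕1⊕1⊕1⊕1⊕1 = 0
s4 (pos 4,5,6,7,12,13,14,15,20,21,22,23,28,29,30,31): 1⊕0⊕0⊕1⊕1⊕0⊕0⊕1⊕1⊕0⊕0⊕1⊕0⊕0⊕1⊕1 = 0
s8 (pos 8,9,10,11,12,13,14,15,24,25,26,27,28,29,30,31): 0⊕1⊕1⊕0⊕1⊕0⊕0⊕1⊕1⊕1⊕1⊕1⊕0⊕0⊕1⊕1 = 0
s16 (pos 16,17,18,19,20,21,22,23,24,25,26,27,28,29,30,31): 1⊕1⊕1⊕0⊕1⊕0⊕0⊕1⊕1⊕1⊕1⊕1⊕0⊕0⊕1⊕1 = 1
Syndrome s16…s1 = 10000 → error at position 16.
Flip position 16: 0101001011010011110100111110011 → 0101001011010010110100111110011

0101001011010010110100111110011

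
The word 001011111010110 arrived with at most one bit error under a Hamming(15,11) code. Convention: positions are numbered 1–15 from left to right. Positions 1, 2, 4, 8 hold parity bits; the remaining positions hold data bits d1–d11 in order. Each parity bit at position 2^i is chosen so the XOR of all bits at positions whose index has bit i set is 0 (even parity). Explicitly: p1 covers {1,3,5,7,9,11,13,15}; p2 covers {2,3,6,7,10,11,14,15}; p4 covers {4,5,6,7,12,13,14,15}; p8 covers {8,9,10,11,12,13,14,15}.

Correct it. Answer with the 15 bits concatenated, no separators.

s1 (pos 1,3,5,7,9,11,13,15): 0⊕1⊕1⊕1⊕1⊕1⊕1⊕0 = 0
s2 (pos 2,3,6,7,10,11,14,15): 0⊕1⊕1⊕1⊕0⊕1⊕1⊕0 = 1
s4 (pos 4,5,6,7,12,13,14,15): 0⊕1⊕1⊕1⊕0⊕1⊕1⊕0 = 1
s8 (pos 8,9,10,11,12,13,14,15): 1⊕1⊕0⊕1⊕0⊕1⊕1⊕0 = 1
Syndrome s8…s1 = 1110 → error at position 14.
Flip position 14: 001011111010110 → 001011111010100

001011111010100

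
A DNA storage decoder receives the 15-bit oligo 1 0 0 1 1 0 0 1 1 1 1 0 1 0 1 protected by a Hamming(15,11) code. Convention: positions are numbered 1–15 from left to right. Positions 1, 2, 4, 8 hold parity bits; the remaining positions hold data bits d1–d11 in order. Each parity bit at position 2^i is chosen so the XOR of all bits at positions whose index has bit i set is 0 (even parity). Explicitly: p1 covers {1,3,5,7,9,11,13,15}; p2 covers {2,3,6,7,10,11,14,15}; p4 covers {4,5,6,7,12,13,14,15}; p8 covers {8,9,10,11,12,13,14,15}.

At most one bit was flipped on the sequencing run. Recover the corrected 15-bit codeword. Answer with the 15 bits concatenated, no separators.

110110011110101

s1 (pos 1,3,5,7,9,11,13,15): 1⊕0⊕1⊕0⊕1⊕1⊕1⊕1 = 0
s2 (pos 2,3,6,7,10,11,14,15): 0⊕0⊕0⊕0⊕1⊕1⊕0⊕1 = 1
s4 (pos 4,5,6,7,12,13,14,15): 1⊕1⊕0⊕0⊕0⊕1⊕0⊕1 = 0
s8 (pos 8,9,10,11,12,13,14,15): 1⊕1⊕1⊕1⊕0⊕1⊕0⊕1 = 0
Syndrome s8…s1 = 0010 → error at position 2.
Flip position 2: 100110011110101 → 110110011110101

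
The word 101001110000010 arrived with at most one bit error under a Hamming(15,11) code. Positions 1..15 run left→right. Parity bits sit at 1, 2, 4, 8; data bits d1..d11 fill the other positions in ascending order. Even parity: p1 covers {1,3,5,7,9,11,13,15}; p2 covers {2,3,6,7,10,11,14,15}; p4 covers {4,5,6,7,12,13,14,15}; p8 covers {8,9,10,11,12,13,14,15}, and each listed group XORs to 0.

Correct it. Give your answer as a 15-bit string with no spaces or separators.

s1 (pos 1,3,5,7,9,11,13,15): 1⊕1⊕0⊕1⊕0⊕0⊕0⊕0 = 1
s2 (pos 2,3,6,7,10,11,14,15): 0⊕1⊕1⊕1⊕0⊕0⊕1⊕0 = 0
s4 (pos 4,5,6,7,12,13,14,15): 0⊕0⊕1⊕1⊕0⊕0⊕1⊕0 = 1
s8 (pos 8,9,10,11,12,13,14,15): 1⊕0⊕0⊕0⊕0⊕0⊕1⊕0 = 0
Syndrome s8…s1 = 0101 → error at position 5.
Flip position 5: 101001110000010 → 101011110000010

101011110000010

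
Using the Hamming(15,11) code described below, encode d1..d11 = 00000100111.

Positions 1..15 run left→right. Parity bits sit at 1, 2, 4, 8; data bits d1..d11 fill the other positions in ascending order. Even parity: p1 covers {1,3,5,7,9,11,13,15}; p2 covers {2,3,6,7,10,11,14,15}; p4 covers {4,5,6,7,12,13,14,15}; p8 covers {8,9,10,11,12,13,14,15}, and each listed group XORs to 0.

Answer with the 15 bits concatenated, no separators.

010100000100111

Place data at non-parity positions: p1 p2 0 p4 0 0 0 p8 0 1 0 0 1 1 1
p1 (pos 1,3,5,7,9,11,13,15): XOR of data positions = 0⊕0⊕0⊕0⊕0⊕1⊕1 = 0
p2 (pos 2,3,6,7,10,11,14,15): XOR of data positions = 0⊕0⊕0⊕1⊕0⊕1⊕1 = 1
p4 (pos 4,5,6,7,12,13,14,15): XOR of data positions = 0⊕0⊕0⊕0⊕1⊕1⊕1 = 1
p8 (pos 8,9,10,11,12,13,14,15): XOR of data positions = 0⊕1⊕0⊕0⊕1⊕1⊕1 = 0
Codeword: 010100000100111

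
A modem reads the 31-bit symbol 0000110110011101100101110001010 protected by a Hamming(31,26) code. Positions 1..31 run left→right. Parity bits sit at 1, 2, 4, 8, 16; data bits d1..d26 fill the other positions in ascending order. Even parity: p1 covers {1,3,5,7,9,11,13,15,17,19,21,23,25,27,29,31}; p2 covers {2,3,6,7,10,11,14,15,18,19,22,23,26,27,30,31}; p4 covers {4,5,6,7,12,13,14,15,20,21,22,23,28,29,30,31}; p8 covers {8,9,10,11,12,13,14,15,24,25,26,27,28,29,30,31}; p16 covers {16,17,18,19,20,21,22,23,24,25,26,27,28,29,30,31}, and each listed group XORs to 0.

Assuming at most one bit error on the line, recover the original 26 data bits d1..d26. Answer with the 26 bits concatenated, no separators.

11101001110100101110001010

s1 (pos 1,3,5,7,9,11,13,15,17,19,21,23,25,27,29,31): 0⊕0⊕1⊕0⊕1⊕0⊕1⊕0⊕1⊕0⊕0⊕1⊕0⊕0⊕0⊕0 = 1
s2 (pos 2,3,6,7,10,11,14,15,18,19,22,23,26,27,30,31): 0⊕0⊕1⊕0⊕0⊕0⊕1⊕0⊕0⊕0⊕1⊕1⊕0⊕0⊕1⊕0 = 1
s4 (pos 4,5,6,7,12,13,14,15,20,21,22,23,28,29,30,31): 0⊕1⊕1⊕0⊕1⊕1⊕1⊕0⊕1⊕0⊕1⊕1⊕1⊕0⊕1⊕0 = 0
s8 (pos 8,9,10,11,12,13,14,15,24,25,26,27,28,29,30,31): 1⊕1⊕0⊕0⊕1⊕1⊕1⊕0⊕1⊕0⊕0⊕0⊕1⊕0⊕1⊕0 = 0
s16 (pos 16,17,18,19,20,21,22,23,24,25,26,27,28,29,30,31): 1⊕1⊕0⊕0⊕1⊕0⊕1⊕1⊕1⊕0⊕0⊕0⊕1⊕0⊕1⊕0 = 0
Syndrome s16…s1 = 00011 → error at position 3.
Flip position 3: 0000110110011101100101110001010 → 0010110110011101100101110001010
Read data bits from positions 3,5,6,7,9,10,11,12,13,14,15,17,18,19,20,21,22,23,24,25,26,27,28,29,30,31: 11101001110100101110001010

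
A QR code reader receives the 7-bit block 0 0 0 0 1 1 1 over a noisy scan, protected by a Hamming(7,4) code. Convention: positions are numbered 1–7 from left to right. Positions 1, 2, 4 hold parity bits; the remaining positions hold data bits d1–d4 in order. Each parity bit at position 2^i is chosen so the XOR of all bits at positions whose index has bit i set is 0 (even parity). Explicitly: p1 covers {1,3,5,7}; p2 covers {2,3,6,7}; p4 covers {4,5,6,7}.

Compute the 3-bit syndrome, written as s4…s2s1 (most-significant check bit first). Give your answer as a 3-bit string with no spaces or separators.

s1 (pos 1,3,5,7): 0⊕0⊕1⊕1 = 0
s2 (pos 2,3,6,7): 0⊕0⊕1⊕1 = 0
s4 (pos 4,5,6,7): 0⊕1⊕1⊕1 = 1
Syndrome s4…s1 = 100 → error at position 4.

100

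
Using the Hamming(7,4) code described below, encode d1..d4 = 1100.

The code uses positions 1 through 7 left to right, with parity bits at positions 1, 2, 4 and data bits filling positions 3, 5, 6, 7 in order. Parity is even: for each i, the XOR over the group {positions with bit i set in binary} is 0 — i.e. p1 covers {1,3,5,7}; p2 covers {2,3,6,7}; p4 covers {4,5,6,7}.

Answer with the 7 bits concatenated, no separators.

Place data at non-parity positions: p1 p2 1 p4 1 0 0
p1 (pos 1,3,5,7): XOR of data positions = 1⊕1⊕0 = 0
p2 (pos 2,3,6,7): XOR of data positions = 1⊕0⊕0 = 1
p4 (pos 4,5,6,7): XOR of data positions = 1⊕0⊕0 = 1
Codeword: 0111100

0111100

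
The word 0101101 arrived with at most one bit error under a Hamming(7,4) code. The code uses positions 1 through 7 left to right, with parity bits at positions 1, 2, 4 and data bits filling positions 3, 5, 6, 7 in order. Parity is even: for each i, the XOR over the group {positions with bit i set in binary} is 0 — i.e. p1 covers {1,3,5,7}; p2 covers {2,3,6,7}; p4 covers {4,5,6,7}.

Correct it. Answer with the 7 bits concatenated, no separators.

s1 (pos 1,3,5,7): 0⊕0⊕1⊕1 = 0
s2 (pos 2,3,6,7): 1⊕0⊕0⊕1 = 0
s4 (pos 4,5,6,7): 1⊕1⊕0⊕1 = 1
Syndrome s4…s1 = 100 → error at position 4.
Flip position 4: 0101101 → 0100101

0100101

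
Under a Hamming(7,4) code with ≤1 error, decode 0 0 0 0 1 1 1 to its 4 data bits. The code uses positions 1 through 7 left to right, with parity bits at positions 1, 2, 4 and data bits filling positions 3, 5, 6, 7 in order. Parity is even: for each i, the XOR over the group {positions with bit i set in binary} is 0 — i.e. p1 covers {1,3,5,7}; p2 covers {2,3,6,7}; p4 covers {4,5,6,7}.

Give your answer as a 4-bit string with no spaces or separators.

s1 (pos 1,3,5,7): 0⊕0⊕1⊕1 = 0
s2 (pos 2,3,6,7): 0⊕0⊕1⊕1 = 0
s4 (pos 4,5,6,7): 0⊕1⊕1⊕1 = 1
Syndrome s4…s1 = 100 → error at position 4.
Flip position 4: 0000111 → 0001111
Read data bits from positions 3,5,6,7: 0111

0111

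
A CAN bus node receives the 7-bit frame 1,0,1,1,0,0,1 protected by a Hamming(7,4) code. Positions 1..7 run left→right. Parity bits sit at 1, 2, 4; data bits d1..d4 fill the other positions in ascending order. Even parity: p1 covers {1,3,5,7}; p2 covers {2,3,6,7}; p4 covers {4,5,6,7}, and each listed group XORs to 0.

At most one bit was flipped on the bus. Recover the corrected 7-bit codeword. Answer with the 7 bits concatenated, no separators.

s1 (pos 1,3,5,7): 1⊕1⊕0⊕1 = 1
s2 (pos 2,3,6,7): 0⊕1⊕0⊕1 = 0
s4 (pos 4,5,6,7): 1⊕0⊕0⊕1 = 0
Syndrome s4…s1 = 001 → error at position 1.
Flip position 1: 1011001 → 0011001

0011001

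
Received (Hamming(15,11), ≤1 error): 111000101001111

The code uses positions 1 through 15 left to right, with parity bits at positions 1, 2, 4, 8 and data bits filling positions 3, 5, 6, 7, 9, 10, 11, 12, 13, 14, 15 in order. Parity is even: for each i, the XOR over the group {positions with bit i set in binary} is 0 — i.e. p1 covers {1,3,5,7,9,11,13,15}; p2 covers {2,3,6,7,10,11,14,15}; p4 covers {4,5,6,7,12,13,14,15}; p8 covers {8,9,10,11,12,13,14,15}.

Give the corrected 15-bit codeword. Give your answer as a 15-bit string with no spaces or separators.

s1 (pos 1,3,5,7,9,11,13,15): 1⊕1⊕0⊕1⊕1⊕0⊕1⊕1 = 0
s2 (pos 2,3,6,7,10,11,14,15): 1⊕1⊕0⊕1⊕0⊕0⊕1⊕1 = 1
s4 (pos 4,5,6,7,12,13,14,15): 0⊕0⊕0⊕1⊕1⊕1⊕1⊕1 = 1
s8 (pos 8,9,10,11,12,13,14,15): 0⊕1⊕0⊕0⊕1⊕1⊕1⊕1 = 1
Syndrome s8…s1 = 1110 → error at position 14.
Flip position 14: 111000101001111 → 111000101001101

111000101001101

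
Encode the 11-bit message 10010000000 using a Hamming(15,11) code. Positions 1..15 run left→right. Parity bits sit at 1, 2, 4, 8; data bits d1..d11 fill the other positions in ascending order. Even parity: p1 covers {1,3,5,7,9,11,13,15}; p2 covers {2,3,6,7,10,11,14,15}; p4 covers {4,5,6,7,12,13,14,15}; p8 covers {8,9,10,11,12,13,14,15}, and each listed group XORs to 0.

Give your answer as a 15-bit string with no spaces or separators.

001100100000000

Place data at non-parity positions: p1 p2 1 p4 0 0 1 p8 0 0 0 0 0 0 0
p1 (pos 1,3,5,7,9,11,13,15): XOR of data positions = 1⊕0⊕1⊕0⊕0⊕0⊕0 = 0
p2 (pos 2,3,6,7,10,11,14,15): XOR of data positions = 1⊕0⊕1⊕0⊕0⊕0⊕0 = 0
p4 (pos 4,5,6,7,12,13,14,15): XOR of data positions = 0⊕0⊕1⊕0⊕0⊕0⊕0 = 1
p8 (pos 8,9,10,11,12,13,14,15): XOR of data positions = 0⊕0⊕0⊕0⊕0⊕0⊕0 = 0
Codeword: 001100100000000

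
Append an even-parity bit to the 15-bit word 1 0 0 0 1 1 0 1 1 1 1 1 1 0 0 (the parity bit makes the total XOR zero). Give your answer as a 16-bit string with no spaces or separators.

1000110111111001

XOR of the 15 data bits: 1⊕0⊕0⊕0⊕1⊕1⊕0⊕1⊕1⊕1⊕1⊕1⊕1⊕0⊕0 = 1
Parity bit = 1 (so all 16 bits XOR to 0).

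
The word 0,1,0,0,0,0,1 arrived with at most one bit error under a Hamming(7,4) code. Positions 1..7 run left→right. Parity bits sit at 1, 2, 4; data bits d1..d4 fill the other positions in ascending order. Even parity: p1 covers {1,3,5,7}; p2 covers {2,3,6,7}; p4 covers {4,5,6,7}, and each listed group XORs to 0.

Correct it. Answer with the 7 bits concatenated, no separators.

s1 (pos 1,3,5,7): 0⊕0⊕0⊕1 = 1
s2 (pos 2,3,6,7): 1⊕0⊕0⊕1 = 0
s4 (pos 4,5,6,7): 0⊕0⊕0⊕1 = 1
Syndrome s4…s1 = 101 → error at position 5.
Flip position 5: 0100001 → 0100101

0100101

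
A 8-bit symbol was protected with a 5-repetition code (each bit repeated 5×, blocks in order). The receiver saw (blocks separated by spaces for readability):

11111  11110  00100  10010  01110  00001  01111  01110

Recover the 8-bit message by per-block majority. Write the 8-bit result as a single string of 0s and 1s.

11001011

Block 1 (11111): 5 ones → 1
Block 2 (11110): 4 ones → 1
Block 3 (00100): 1 one → 0
Block 4 (10010): 2 ones → 0
Block 5 (01110): 3 ones → 1
Block 6 (00001): 1 one → 0
Block 7 (01111): 4 ones → 1
Block 8 (01110): 3 ones → 1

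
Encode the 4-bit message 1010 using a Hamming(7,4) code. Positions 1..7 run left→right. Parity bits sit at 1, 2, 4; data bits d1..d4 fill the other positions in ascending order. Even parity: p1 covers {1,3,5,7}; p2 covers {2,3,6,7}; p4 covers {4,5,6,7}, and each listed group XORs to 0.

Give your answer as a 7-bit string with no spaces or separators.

1011010

Place data at non-parity positions: p1 p2 1 p4 0 1 0
p1 (pos 1,3,5,7): XOR of data positions = 1⊕0⊕0 = 1
p2 (pos 2,3,6,7): XOR of data positions = 1⊕1⊕0 = 0
p4 (pos 4,5,6,7): XOR of data positions = 0⊕1⊕0 = 1
Codeword: 1011010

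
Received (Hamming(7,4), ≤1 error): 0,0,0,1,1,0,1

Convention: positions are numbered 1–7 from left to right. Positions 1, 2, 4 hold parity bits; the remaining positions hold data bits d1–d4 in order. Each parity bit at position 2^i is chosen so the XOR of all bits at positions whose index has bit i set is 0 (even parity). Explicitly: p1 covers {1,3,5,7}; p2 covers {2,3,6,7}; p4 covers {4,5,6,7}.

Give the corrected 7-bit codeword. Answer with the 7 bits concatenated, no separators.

0001111

s1 (pos 1,3,5,7): 0⊕0⊕1⊕1 = 0
s2 (pos 2,3,6,7): 0⊕0⊕0⊕1 = 1
s4 (pos 4,5,6,7): 1⊕1⊕0⊕1 = 1
Syndrome s4…s1 = 110 → error at position 6.
Flip position 6: 0001101 → 0001111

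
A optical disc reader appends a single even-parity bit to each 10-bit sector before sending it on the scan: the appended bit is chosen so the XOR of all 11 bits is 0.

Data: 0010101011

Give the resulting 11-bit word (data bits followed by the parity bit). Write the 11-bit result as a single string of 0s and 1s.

XOR of the 10 data bits: 0⊕0⊕1⊕0⊕1⊕0⊕1⊕0⊕1⊕1 = 1
Parity bit = 1 (so all 11 bits XOR to 0).

00101010111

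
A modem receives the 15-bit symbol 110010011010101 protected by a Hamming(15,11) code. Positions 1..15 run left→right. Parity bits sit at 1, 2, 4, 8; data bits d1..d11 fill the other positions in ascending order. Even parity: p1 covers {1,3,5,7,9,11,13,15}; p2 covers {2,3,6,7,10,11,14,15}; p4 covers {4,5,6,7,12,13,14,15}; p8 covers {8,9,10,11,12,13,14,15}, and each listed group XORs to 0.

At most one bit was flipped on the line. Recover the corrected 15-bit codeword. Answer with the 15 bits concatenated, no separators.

s1 (pos 1,3,5,7,9,11,13,15): 1⊕0⊕1⊕0⊕1⊕1⊕1⊕1 = 0
s2 (pos 2,3,6,7,10,11,14,15): 1⊕0⊕0⊕0⊕0⊕1⊕0⊕1 = 1
s4 (pos 4,5,6,7,12,13,14,15): 0⊕1⊕0⊕0⊕0⊕1⊕0⊕1 = 1
s8 (pos 8,9,10,11,12,13,14,15): 1⊕1⊕0⊕1⊕0⊕1⊕0⊕1 = 1
Syndrome s8…s1 = 1110 → error at position 14.
Flip position 14: 110010011010101 → 110010011010111

110010011010111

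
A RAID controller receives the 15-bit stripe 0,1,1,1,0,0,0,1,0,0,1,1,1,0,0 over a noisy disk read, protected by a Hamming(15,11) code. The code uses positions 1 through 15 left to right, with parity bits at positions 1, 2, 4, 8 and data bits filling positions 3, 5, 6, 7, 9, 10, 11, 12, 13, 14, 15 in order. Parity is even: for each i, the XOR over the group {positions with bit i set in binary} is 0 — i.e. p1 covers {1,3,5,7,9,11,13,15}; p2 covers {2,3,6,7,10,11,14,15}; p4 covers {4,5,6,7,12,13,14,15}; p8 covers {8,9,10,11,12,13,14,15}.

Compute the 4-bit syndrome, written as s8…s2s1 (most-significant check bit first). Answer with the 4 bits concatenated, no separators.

0111

s1 (pos 1,3,5,7,9,11,13,15): 0⊕1⊕0⊕0⊕0⊕1⊕1⊕0 = 1
s2 (pos 2,3,6,7,10,11,14,15): 1⊕1⊕0⊕0⊕0⊕1⊕0⊕0 = 1
s4 (pos 4,5,6,7,12,13,14,15): 1⊕0⊕0⊕0⊕1⊕1⊕0⊕0 = 1
s8 (pos 8,9,10,11,12,13,14,15): 1⊕0⊕0⊕1⊕1⊕1⊕0⊕0 = 0
Syndrome s8…s1 = 0111 → error at position 7.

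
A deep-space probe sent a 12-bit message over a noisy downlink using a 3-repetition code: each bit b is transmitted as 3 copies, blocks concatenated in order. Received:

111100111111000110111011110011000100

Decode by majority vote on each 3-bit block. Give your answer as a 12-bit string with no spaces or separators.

Block 1 (111): 3 ones → 1
Block 2 (100): 1 one → 0
Block 3 (111): 3 ones → 1
Block 4 (111): 3 ones → 1
Block 5 (000): 0 ones → 0
Block 6 (110): 2 ones → 1
Block 7 (111): 3 ones → 1
Block 8 (011): 2 ones → 1
Block 9 (110): 2 ones → 1
Block 10 (011): 2 ones → 1
Block 11 (000): 0 ones → 0
Block 12 (100): 1 one → 0

101101111100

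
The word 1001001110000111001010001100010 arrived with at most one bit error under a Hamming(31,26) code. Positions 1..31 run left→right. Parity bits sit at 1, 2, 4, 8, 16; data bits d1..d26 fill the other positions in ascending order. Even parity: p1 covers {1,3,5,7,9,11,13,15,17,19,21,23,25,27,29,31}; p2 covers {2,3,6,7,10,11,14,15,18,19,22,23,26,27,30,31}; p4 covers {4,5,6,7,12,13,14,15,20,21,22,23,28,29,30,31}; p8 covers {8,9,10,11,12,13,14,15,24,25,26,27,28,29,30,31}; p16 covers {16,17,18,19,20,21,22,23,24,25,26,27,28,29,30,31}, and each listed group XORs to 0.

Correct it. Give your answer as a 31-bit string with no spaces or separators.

s1 (pos 1,3,5,7,9,11,13,15,17,19,21,23,25,27,29,31): 1⊕0⊕0⊕1⊕1⊕0⊕0⊕1⊕0⊕1⊕1⊕0⊕1⊕0⊕0⊕0 = 1
s2 (pos 2,3,6,7,10,11,14,15,18,19,22,23,26,27,30,31): 0⊕0⊕0⊕1⊕0⊕0⊕1⊕1⊕0⊕1⊕0⊕0⊕1⊕0⊕1⊕0 = 0
s4 (pos 4,5,6,7,12,13,14,15,20,21,22,23,28,29,30,31): 1⊕0⊕0⊕1⊕0⊕0⊕1⊕1⊕0⊕1⊕0⊕0⊕0⊕0⊕1⊕0 = 0
s8 (pos 8,9,10,11,12,13,14,15,24,25,26,27,28,29,30,31): 1⊕1⊕0⊕0⊕0⊕0⊕1⊕1⊕0⊕1⊕1⊕0⊕0⊕0⊕1⊕0 = 1
s16 (pos 16,17,18,19,20,21,22,23,24,25,26,27,28,29,30,31): 1⊕0⊕0⊕1⊕0⊕1⊕0⊕0⊕0⊕1⊕1⊕0⊕0⊕0⊕1⊕0 = 0
Syndrome s16…s1 = 01001 → error at position 9.
Flip position 9: 1001001110000111001010001100010 → 1001001100000111001010001100010

1001001100000111001010001100010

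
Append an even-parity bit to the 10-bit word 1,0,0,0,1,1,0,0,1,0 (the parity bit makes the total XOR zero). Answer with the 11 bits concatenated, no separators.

10001100100

XOR of the 10 data bits: 1⊕0⊕0⊕0⊕1⊕1⊕0⊕0⊕1⊕0 = 0
Parity bit = 0 (so all 11 bits XOR to 0).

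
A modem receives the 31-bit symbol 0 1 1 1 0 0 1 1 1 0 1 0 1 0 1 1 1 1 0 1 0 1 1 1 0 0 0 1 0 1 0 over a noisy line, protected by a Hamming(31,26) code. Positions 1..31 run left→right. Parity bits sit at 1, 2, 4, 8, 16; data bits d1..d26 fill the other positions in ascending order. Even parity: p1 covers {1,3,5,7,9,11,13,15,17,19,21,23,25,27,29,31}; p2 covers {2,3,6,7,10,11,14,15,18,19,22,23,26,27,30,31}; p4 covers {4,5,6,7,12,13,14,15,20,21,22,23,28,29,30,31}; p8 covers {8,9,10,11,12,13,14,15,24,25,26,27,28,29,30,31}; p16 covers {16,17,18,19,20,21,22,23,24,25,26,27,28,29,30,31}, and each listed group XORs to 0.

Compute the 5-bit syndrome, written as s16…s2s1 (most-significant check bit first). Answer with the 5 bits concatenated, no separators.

s1 (pos 1,3,5,7,9,11,13,15,17,19,21,23,25,27,29,31): 0⊕1⊕0⊕1⊕1⊕1⊕1⊕1⊕1⊕0⊕0⊕1⊕0⊕0⊕0⊕0 = 0
s2 (pos 2,3,6,7,10,11,14,15,18,19,22,23,26,27,30,31): 1⊕1⊕0⊕1⊕0⊕1⊕0⊕1⊕1⊕0⊕1⊕1⊕0⊕0⊕1⊕0 = 1
s4 (pos 4,5,6,7,12,13,14,15,20,21,22,23,28,29,30,31): 1⊕0⊕0⊕1⊕0⊕1⊕0⊕1⊕1⊕0⊕1⊕1⊕1⊕0⊕1⊕0 = 1
s8 (pos 8,9,10,11,12,13,14,15,24,25,26,27,28,29,30,31): 1⊕1⊕0⊕1⊕0⊕1⊕0⊕1⊕1⊕0⊕0⊕0⊕1⊕0⊕1⊕0 = 0
s16 (pos 16,17,18,19,20,21,22,23,24,25,26,27,28,29,30,31): 1⊕1⊕1⊕0⊕1⊕0⊕1⊕1⊕1⊕0⊕0⊕0⊕1⊕0⊕1⊕0 = 1
Syndrome s16…s1 = 10110 → error at position 22.

10110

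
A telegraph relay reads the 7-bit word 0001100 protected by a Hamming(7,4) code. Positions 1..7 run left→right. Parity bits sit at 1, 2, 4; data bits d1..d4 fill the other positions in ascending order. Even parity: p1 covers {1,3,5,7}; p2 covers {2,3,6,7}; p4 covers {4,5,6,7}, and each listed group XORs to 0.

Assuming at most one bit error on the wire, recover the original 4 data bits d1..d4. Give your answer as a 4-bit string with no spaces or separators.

0100

s1 (pos 1,3,5,7): 0⊕0⊕1⊕0 = 1
s2 (pos 2,3,6,7): 0⊕0⊕0⊕0 = 0
s4 (pos 4,5,6,7): 1⊕1⊕0⊕0 = 0
Syndrome s4…s1 = 001 → error at position 1.
Flip position 1: 0001100 → 1001100
Read data bits from positions 3,5,6,7: 0100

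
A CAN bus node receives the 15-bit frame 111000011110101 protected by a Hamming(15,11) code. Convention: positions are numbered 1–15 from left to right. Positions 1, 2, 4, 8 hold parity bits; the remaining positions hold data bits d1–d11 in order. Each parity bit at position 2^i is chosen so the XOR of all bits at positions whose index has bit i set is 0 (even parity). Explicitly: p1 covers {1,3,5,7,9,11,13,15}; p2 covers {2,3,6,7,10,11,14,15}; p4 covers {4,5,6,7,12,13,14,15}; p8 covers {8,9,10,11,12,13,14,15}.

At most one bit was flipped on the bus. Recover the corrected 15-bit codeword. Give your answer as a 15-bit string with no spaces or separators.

101000011110101

s1 (pos 1,3,5,7,9,11,13,15): 1⊕1⊕0⊕0⊕1⊕1⊕1⊕1 = 0
s2 (pos 2,3,6,7,10,11,14,15): 1⊕1⊕0⊕0⊕1⊕1⊕0⊕1 = 1
s4 (pos 4,5,6,7,12,13,14,15): 0⊕0⊕0⊕0⊕0⊕1⊕0⊕1 = 0
s8 (pos 8,9,10,11,12,13,14,15): 1⊕1⊕1⊕1⊕0⊕1⊕0⊕1 = 0
Syndrome s8…s1 = 0010 → error at position 2.
Flip position 2: 111000011110101 → 101000011110101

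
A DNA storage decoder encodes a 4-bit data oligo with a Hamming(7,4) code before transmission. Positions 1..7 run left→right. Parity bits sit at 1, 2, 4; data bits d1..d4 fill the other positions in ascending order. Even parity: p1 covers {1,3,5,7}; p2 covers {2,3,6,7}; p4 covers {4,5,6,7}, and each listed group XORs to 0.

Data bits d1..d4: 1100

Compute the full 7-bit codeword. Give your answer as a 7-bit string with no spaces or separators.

0111100

Place data at non-parity positions: p1 p2 1 p4 1 0 0
p1 (pos 1,3,5,7): XOR of data positions = 1⊕1⊕0 = 0
p2 (pos 2,3,6,7): XOR of data positions = 1⊕0⊕0 = 1
p4 (pos 4,5,6,7): XOR of data positions = 1⊕0⊕0 = 1
Codeword: 0111100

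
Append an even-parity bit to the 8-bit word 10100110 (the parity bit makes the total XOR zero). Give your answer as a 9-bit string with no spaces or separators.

101001100

XOR of the 8 data bits: 1⊕0⊕1⊕0⊕0⊕1⊕1⊕0 = 0
Parity bit = 0 (so all 9 bits XOR to 0).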